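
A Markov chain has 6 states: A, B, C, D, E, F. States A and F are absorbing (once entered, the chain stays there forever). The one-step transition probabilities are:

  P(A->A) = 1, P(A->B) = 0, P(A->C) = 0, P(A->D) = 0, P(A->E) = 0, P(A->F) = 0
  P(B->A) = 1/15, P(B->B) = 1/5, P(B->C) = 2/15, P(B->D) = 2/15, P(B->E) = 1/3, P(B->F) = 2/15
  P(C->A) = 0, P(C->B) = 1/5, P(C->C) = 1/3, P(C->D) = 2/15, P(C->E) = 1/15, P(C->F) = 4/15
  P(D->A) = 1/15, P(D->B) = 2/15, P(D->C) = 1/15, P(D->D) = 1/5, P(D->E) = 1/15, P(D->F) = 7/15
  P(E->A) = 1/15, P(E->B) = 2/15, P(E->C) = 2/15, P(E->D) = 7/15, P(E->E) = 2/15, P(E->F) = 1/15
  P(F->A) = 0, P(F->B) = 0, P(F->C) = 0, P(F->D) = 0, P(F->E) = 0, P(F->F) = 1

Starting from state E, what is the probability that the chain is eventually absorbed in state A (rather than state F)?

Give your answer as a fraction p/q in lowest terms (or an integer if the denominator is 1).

Answer: 81/395

Derivation:
Let a_i = P(absorbed in A | start in state i).
Boundary conditions: a_A = 1, a_F = 0.
For each transient state i, a_i = sum_j P(i->j) * a_j:
  a_B = 1/15*a_A + 1/5*a_B + 2/15*a_C + 2/15*a_D + 1/3*a_E + 2/15*a_F
  a_C = 0*a_A + 1/5*a_B + 1/3*a_C + 2/15*a_D + 1/15*a_E + 4/15*a_F
  a_D = 1/15*a_A + 2/15*a_B + 1/15*a_C + 1/5*a_D + 1/15*a_E + 7/15*a_F
  a_E = 1/15*a_A + 2/15*a_B + 2/15*a_C + 7/15*a_D + 2/15*a_E + 1/15*a_F

Substituting a_A = 1 and a_F = 0, rearrange to (I - Q) a = r where r[i] = P(i -> A):
  [4/5, -2/15, -2/15, -1/3] . (a_B, a_C, a_D, a_E) = 1/15
  [-1/5, 2/3, -2/15, -1/15] . (a_B, a_C, a_D, a_E) = 0
  [-2/15, -1/15, 4/5, -1/15] . (a_B, a_C, a_D, a_E) = 1/15
  [-2/15, -2/15, -7/15, 13/15] . (a_B, a_C, a_D, a_E) = 1/15

Solving yields:
  a_B = 251/1185
  a_C = 134/1185
  a_D = 172/1185
  a_E = 81/395

Starting state is E, so the absorption probability is a_E = 81/395.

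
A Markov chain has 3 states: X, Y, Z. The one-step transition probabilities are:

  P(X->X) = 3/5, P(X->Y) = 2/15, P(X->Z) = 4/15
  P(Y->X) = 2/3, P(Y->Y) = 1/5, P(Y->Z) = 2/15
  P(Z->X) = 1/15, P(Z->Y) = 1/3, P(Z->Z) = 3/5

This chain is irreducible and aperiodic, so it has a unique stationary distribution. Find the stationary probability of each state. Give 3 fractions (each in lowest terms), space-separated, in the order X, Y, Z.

The stationary distribution satisfies pi = pi * P, i.e.:
  pi_X = 3/5*pi_X + 2/3*pi_Y + 1/15*pi_Z
  pi_Y = 2/15*pi_X + 1/5*pi_Y + 1/3*pi_Z
  pi_Z = 4/15*pi_X + 2/15*pi_Y + 3/5*pi_Z
with normalization: pi_X + pi_Y + pi_Z = 1.

Using the first 2 balance equations plus normalization, the linear system A*pi = b is:
  [-2/5, 2/3, 1/15] . pi = 0
  [2/15, -4/5, 1/3] . pi = 0
  [1, 1, 1] . pi = 1

Solving yields:
  pi_X = 31/73
  pi_Y = 16/73
  pi_Z = 26/73

Verification (pi * P):
  31/73*3/5 + 16/73*2/3 + 26/73*1/15 = 31/73 = pi_X  (ok)
  31/73*2/15 + 16/73*1/5 + 26/73*1/3 = 16/73 = pi_Y  (ok)
  31/73*4/15 + 16/73*2/15 + 26/73*3/5 = 26/73 = pi_Z  (ok)

Answer: 31/73 16/73 26/73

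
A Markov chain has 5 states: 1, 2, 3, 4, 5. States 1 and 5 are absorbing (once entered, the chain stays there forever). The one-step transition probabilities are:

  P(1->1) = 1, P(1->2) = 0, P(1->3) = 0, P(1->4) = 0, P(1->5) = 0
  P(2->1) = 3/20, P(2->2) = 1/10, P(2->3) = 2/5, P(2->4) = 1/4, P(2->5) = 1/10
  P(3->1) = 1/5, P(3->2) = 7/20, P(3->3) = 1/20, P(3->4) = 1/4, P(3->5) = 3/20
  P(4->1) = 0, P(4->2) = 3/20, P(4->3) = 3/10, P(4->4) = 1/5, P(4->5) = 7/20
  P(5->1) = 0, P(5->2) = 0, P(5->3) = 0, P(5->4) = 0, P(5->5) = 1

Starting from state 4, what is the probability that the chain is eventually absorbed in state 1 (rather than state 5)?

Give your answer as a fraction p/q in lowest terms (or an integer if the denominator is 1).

Let a_i = P(absorbed in 1 | start in state i).
Boundary conditions: a_1 = 1, a_5 = 0.
For each transient state i, a_i = sum_j P(i->j) * a_j:
  a_2 = 3/20*a_1 + 1/10*a_2 + 2/5*a_3 + 1/4*a_4 + 1/10*a_5
  a_3 = 1/5*a_1 + 7/20*a_2 + 1/20*a_3 + 1/4*a_4 + 3/20*a_5
  a_4 = 0*a_1 + 3/20*a_2 + 3/10*a_3 + 1/5*a_4 + 7/20*a_5

Substituting a_1 = 1 and a_5 = 0, rearrange to (I - Q) a = r where r[i] = P(i -> 1):
  [9/10, -2/5, -1/4] . (a_2, a_3, a_4) = 3/20
  [-7/20, 19/20, -1/4] . (a_2, a_3, a_4) = 1/5
  [-3/20, -3/10, 4/5] . (a_2, a_3, a_4) = 0

Solving yields:
  a_2 = 1454/3421
  a_3 = 1473/3421
  a_4 = 75/311

Starting state is 4, so the absorption probability is a_4 = 75/311.

Answer: 75/311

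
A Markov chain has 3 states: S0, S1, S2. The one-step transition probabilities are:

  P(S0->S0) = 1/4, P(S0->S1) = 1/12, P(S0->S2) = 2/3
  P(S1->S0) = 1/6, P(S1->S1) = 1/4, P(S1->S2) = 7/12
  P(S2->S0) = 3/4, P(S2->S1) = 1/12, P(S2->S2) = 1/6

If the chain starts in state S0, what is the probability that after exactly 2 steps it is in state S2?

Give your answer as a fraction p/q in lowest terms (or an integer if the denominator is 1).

Answer: 47/144

Derivation:
Computing P^2 by repeated multiplication:
P^1 =
  S0: [1/4, 1/12, 2/3]
  S1: [1/6, 1/4, 7/12]
  S2: [3/4, 1/12, 1/6]
P^2 =
  S0: [83/144, 7/72, 47/144]
  S1: [25/48, 1/8, 17/48]
  S2: [47/144, 7/72, 83/144]

(P^2)[S0 -> S2] = 47/144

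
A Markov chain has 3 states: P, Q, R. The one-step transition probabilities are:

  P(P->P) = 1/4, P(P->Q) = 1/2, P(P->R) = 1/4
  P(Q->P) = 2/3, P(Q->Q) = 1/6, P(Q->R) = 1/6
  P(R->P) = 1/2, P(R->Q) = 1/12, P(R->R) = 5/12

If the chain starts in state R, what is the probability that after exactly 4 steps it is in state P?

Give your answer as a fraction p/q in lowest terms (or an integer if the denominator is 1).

Answer: 2239/5184

Derivation:
Computing P^4 by repeated multiplication:
P^1 =
  P: [1/4, 1/2, 1/4]
  Q: [2/3, 1/6, 1/6]
  R: [1/2, 1/12, 5/12]
P^2 =
  P: [25/48, 11/48, 1/4]
  Q: [13/36, 3/8, 19/72]
  R: [7/18, 43/144, 5/16]
P^3 =
  P: [235/576, 23/72, 157/576]
  Q: [17/36, 229/864, 227/864]
  R: [391/864, 467/1728, 479/1728]
P^4 =
  P: [3119/6912, 215/768, 929/3456]
  Q: [2209/5184, 3133/10368, 313/1152]
  R: [2239/5184, 2035/6912, 5675/20736]

(P^4)[R -> P] = 2239/5184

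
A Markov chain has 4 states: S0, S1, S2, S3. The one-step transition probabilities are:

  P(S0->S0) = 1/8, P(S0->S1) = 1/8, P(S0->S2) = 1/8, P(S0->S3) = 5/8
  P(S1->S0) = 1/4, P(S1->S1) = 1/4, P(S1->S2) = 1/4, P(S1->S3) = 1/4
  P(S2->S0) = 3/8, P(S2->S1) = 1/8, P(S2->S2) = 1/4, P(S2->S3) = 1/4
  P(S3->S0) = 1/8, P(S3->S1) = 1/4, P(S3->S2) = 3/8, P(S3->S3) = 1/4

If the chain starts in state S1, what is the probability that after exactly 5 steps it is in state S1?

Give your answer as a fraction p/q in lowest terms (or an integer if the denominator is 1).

Answer: 389/2048

Derivation:
Computing P^5 by repeated multiplication:
P^1 =
  S0: [1/8, 1/8, 1/8, 5/8]
  S1: [1/4, 1/4, 1/4, 1/4]
  S2: [3/8, 1/8, 1/4, 1/4]
  S3: [1/8, 1/4, 3/8, 1/4]
P^2 =
  S0: [11/64, 7/32, 5/16, 19/64]
  S1: [7/32, 3/16, 1/4, 11/32]
  S2: [13/64, 11/64, 15/64, 25/64]
  S3: [1/4, 3/16, 17/64, 19/64]
P^3 =
  S0: [59/256, 97/512, 17/64, 161/512]
  S1: [27/128, 49/256, 17/64, 85/256]
  S2: [105/512, 25/128, 35/128, 167/512]
  S3: [55/256, 95/512, 131/512, 11/32]
P^4 =
  S0: [881/4096, 385/2048, 1067/4096, 689/2048]
  S1: [441/2048, 195/1024, 543/2048, 337/1024]
  S2: [223/1024, 779/4096, 543/2048, 1339/4096]
  S3: [869/4096, 783/4096, 545/2048, 677/2048]
P^5 =
  S0: [875/4096, 1561/8192, 8689/32768, 10835/32768]
  S1: [881/4096, 389/2048, 4329/16384, 5419/16384]
  S2: [7047/32768, 3107/16384, 8639/32768, 2717/8192]
  S3: [7059/32768, 6233/32768, 8677/32768, 10799/32768]

(P^5)[S1 -> S1] = 389/2048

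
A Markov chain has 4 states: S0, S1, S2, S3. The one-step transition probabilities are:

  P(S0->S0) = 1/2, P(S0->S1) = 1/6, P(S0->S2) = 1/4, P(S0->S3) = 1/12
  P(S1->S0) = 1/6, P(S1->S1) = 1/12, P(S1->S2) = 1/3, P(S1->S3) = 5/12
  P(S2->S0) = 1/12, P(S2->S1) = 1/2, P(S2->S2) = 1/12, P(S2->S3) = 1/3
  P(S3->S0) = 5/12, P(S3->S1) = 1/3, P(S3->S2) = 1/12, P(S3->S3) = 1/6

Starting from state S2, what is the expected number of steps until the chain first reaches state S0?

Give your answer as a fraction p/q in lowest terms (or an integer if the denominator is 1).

Let h_i = expected steps to first reach S0 from state i.
Boundary: h_S0 = 0.
First-step equations for the other states:
  h_S1 = 1 + 1/6*h_S0 + 1/12*h_S1 + 1/3*h_S2 + 5/12*h_S3
  h_S2 = 1 + 1/12*h_S0 + 1/2*h_S1 + 1/12*h_S2 + 1/3*h_S3
  h_S3 = 1 + 5/12*h_S0 + 1/3*h_S1 + 1/12*h_S2 + 1/6*h_S3

Substituting h_S0 = 0 and rearranging gives the linear system (I - Q) h = 1:
  [11/12, -1/3, -5/12] . (h_S1, h_S2, h_S3) = 1
  [-1/2, 11/12, -1/3] . (h_S1, h_S2, h_S3) = 1
  [-1/3, -1/12, 5/6] . (h_S1, h_S2, h_S3) = 1

Solving yields:
  h_S1 = 74/17
  h_S2 = 80/17
  h_S3 = 58/17

Starting state is S2, so the expected hitting time is h_S2 = 80/17.

Answer: 80/17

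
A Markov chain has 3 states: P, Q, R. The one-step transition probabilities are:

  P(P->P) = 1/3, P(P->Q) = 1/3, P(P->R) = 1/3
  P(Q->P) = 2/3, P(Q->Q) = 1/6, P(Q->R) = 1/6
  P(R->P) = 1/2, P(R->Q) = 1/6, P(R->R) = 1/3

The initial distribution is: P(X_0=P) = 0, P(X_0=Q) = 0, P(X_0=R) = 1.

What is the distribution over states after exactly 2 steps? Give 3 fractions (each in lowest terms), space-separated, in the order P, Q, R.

Propagating the distribution step by step (d_{t+1} = d_t * P):
d_0 = (P=0, Q=0, R=1)
  d_1[P] = 0*1/3 + 0*2/3 + 1*1/2 = 1/2
  d_1[Q] = 0*1/3 + 0*1/6 + 1*1/6 = 1/6
  d_1[R] = 0*1/3 + 0*1/6 + 1*1/3 = 1/3
d_1 = (P=1/2, Q=1/6, R=1/3)
  d_2[P] = 1/2*1/3 + 1/6*2/3 + 1/3*1/2 = 4/9
  d_2[Q] = 1/2*1/3 + 1/6*1/6 + 1/3*1/6 = 1/4
  d_2[R] = 1/2*1/3 + 1/6*1/6 + 1/3*1/3 = 11/36
d_2 = (P=4/9, Q=1/4, R=11/36)

Answer: 4/9 1/4 11/36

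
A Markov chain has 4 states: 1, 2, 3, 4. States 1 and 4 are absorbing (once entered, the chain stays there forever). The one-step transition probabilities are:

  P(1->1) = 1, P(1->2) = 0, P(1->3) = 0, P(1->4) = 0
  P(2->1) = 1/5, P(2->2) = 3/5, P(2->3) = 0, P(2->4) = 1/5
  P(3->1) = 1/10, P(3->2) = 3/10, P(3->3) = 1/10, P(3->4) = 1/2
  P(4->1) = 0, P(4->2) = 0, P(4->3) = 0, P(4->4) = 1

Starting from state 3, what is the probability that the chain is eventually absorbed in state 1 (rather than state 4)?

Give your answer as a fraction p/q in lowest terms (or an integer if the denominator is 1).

Let a_i = P(absorbed in 1 | start in state i).
Boundary conditions: a_1 = 1, a_4 = 0.
For each transient state i, a_i = sum_j P(i->j) * a_j:
  a_2 = 1/5*a_1 + 3/5*a_2 + 0*a_3 + 1/5*a_4
  a_3 = 1/10*a_1 + 3/10*a_2 + 1/10*a_3 + 1/2*a_4

Substituting a_1 = 1 and a_4 = 0, rearrange to (I - Q) a = r where r[i] = P(i -> 1):
  [2/5, 0] . (a_2, a_3) = 1/5
  [-3/10, 9/10] . (a_2, a_3) = 1/10

Solving yields:
  a_2 = 1/2
  a_3 = 5/18

Starting state is 3, so the absorption probability is a_3 = 5/18.

Answer: 5/18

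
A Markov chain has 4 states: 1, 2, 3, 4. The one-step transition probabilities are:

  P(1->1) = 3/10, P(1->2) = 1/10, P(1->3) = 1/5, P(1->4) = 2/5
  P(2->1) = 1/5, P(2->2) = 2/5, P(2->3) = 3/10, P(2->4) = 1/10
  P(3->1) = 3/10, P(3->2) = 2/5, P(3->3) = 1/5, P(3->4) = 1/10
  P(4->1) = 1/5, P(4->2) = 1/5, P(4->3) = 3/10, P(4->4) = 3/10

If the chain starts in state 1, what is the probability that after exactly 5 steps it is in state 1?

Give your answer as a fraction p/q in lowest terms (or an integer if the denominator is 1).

Computing P^5 by repeated multiplication:
P^1 =
  1: [3/10, 1/10, 1/5, 2/5]
  2: [1/5, 2/5, 3/10, 1/10]
  3: [3/10, 2/5, 1/5, 1/10]
  4: [1/5, 1/5, 3/10, 3/10]
P^2 =
  1: [1/4, 23/100, 1/4, 27/100]
  2: [1/4, 8/25, 1/4, 9/50]
  3: [1/4, 29/100, 1/4, 21/100]
  4: [1/4, 7/25, 1/4, 11/50]
P^3 =
  1: [1/4, 271/1000, 1/4, 229/1000]
  2: [1/4, 289/1000, 1/4, 211/1000]
  3: [1/4, 283/1000, 1/4, 217/1000]
  4: [1/4, 281/1000, 1/4, 219/1000]
P^4 =
  1: [1/4, 349/1250, 1/4, 138/625]
  2: [1/4, 707/2500, 1/4, 543/2500]
  3: [1/4, 176/625, 1/4, 273/1250]
  4: [1/4, 703/2500, 1/4, 547/2500]
P^5 =
  1: [1/4, 7021/25000, 1/4, 5479/25000]
  2: [1/4, 7039/25000, 1/4, 5461/25000]
  3: [1/4, 7033/25000, 1/4, 5467/25000]
  4: [1/4, 7031/25000, 1/4, 5469/25000]

(P^5)[1 -> 1] = 1/4

Answer: 1/4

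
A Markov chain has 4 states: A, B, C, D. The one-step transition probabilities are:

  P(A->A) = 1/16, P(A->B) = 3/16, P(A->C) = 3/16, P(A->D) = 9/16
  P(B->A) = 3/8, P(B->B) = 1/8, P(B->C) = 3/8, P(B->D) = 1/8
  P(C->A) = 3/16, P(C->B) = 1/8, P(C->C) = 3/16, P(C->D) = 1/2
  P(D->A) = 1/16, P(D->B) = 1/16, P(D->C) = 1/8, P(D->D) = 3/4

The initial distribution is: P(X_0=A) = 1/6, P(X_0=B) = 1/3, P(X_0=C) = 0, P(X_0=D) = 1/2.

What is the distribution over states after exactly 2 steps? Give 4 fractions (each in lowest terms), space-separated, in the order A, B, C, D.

Propagating the distribution step by step (d_{t+1} = d_t * P):
d_0 = (A=1/6, B=1/3, C=0, D=1/2)
  d_1[A] = 1/6*1/16 + 1/3*3/8 + 0*3/16 + 1/2*1/16 = 1/6
  d_1[B] = 1/6*3/16 + 1/3*1/8 + 0*1/8 + 1/2*1/16 = 5/48
  d_1[C] = 1/6*3/16 + 1/3*3/8 + 0*3/16 + 1/2*1/8 = 7/32
  d_1[D] = 1/6*9/16 + 1/3*1/8 + 0*1/2 + 1/2*3/4 = 49/96
d_1 = (A=1/6, B=5/48, C=7/32, D=49/96)
  d_2[A] = 1/6*1/16 + 5/48*3/8 + 7/32*3/16 + 49/96*1/16 = 47/384
  d_2[B] = 1/6*3/16 + 5/48*1/8 + 7/32*1/8 + 49/96*1/16 = 53/512
  d_2[C] = 1/6*3/16 + 5/48*3/8 + 7/32*3/16 + 49/96*1/8 = 269/1536
  d_2[D] = 1/6*9/16 + 5/48*1/8 + 7/32*1/2 + 49/96*3/4 = 115/192
d_2 = (A=47/384, B=53/512, C=269/1536, D=115/192)

Answer: 47/384 53/512 269/1536 115/192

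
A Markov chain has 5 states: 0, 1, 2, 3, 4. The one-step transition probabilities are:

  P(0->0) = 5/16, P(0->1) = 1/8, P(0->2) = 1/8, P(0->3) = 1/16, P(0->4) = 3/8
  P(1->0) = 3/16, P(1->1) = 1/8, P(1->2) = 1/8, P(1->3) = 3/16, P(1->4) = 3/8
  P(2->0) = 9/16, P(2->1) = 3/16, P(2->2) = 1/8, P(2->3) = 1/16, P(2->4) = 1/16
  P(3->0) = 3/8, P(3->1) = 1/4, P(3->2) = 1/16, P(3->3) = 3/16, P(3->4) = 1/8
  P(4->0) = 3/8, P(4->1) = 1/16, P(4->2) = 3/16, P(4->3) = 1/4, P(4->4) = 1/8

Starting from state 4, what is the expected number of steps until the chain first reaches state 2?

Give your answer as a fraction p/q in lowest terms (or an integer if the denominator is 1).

Let h_i = expected steps to first reach 2 from state i.
Boundary: h_2 = 0.
First-step equations for the other states:
  h_0 = 1 + 5/16*h_0 + 1/8*h_1 + 1/8*h_2 + 1/16*h_3 + 3/8*h_4
  h_1 = 1 + 3/16*h_0 + 1/8*h_1 + 1/8*h_2 + 3/16*h_3 + 3/8*h_4
  h_3 = 1 + 3/8*h_0 + 1/4*h_1 + 1/16*h_2 + 3/16*h_3 + 1/8*h_4
  h_4 = 1 + 3/8*h_0 + 1/16*h_1 + 3/16*h_2 + 1/4*h_3 + 1/8*h_4

Substituting h_2 = 0 and rearranging gives the linear system (I - Q) h = 1:
  [11/16, -1/8, -1/16, -3/8] . (h_0, h_1, h_3, h_4) = 1
  [-3/16, 7/8, -3/16, -3/8] . (h_0, h_1, h_3, h_4) = 1
  [-3/8, -1/4, 13/16, -1/8] . (h_0, h_1, h_3, h_4) = 1
  [-3/8, -1/16, -1/4, 7/8] . (h_0, h_1, h_3, h_4) = 1

Solving yields:
  h_0 = 6112/811
  h_1 = 6176/811
  h_3 = 6624/811
  h_4 = 5880/811

Starting state is 4, so the expected hitting time is h_4 = 5880/811.

Answer: 5880/811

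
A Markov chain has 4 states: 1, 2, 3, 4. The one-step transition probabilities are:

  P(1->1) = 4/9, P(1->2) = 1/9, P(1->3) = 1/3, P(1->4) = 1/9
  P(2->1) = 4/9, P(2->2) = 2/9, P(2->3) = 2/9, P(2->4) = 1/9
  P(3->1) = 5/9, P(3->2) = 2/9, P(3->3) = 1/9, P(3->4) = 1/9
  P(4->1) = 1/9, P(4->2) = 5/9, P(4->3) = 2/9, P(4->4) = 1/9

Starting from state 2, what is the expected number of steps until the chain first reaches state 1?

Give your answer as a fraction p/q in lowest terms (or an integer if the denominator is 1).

Answer: 135/58

Derivation:
Let h_i = expected steps to first reach 1 from state i.
Boundary: h_1 = 0.
First-step equations for the other states:
  h_2 = 1 + 4/9*h_1 + 2/9*h_2 + 2/9*h_3 + 1/9*h_4
  h_3 = 1 + 5/9*h_1 + 2/9*h_2 + 1/9*h_3 + 1/9*h_4
  h_4 = 1 + 1/9*h_1 + 5/9*h_2 + 2/9*h_3 + 1/9*h_4

Substituting h_1 = 0 and rearranging gives the linear system (I - Q) h = 1:
  [7/9, -2/9, -1/9] . (h_2, h_3, h_4) = 1
  [-2/9, 8/9, -1/9] . (h_2, h_3, h_4) = 1
  [-5/9, -2/9, 8/9] . (h_2, h_3, h_4) = 1

Solving yields:
  h_2 = 135/58
  h_3 = 243/116
  h_4 = 90/29

Starting state is 2, so the expected hitting time is h_2 = 135/58.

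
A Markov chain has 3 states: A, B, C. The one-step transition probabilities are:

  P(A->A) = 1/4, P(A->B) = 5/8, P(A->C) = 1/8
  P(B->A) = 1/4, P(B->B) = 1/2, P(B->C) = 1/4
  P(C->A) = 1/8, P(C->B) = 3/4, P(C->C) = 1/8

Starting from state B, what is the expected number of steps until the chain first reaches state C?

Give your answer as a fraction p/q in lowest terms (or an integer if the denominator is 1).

Answer: 32/7

Derivation:
Let h_i = expected steps to first reach C from state i.
Boundary: h_C = 0.
First-step equations for the other states:
  h_A = 1 + 1/4*h_A + 5/8*h_B + 1/8*h_C
  h_B = 1 + 1/4*h_A + 1/2*h_B + 1/4*h_C

Substituting h_C = 0 and rearranging gives the linear system (I - Q) h = 1:
  [3/4, -5/8] . (h_A, h_B) = 1
  [-1/4, 1/2] . (h_A, h_B) = 1

Solving yields:
  h_A = 36/7
  h_B = 32/7

Starting state is B, so the expected hitting time is h_B = 32/7.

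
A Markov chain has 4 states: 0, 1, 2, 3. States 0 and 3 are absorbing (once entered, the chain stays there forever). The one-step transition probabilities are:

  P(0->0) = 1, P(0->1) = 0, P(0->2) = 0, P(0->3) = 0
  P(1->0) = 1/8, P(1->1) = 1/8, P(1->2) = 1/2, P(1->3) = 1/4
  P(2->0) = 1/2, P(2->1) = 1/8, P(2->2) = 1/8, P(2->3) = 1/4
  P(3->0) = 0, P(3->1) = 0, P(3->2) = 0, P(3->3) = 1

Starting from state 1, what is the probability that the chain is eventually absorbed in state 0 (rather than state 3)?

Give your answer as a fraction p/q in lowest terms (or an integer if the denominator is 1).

Answer: 23/45

Derivation:
Let a_i = P(absorbed in 0 | start in state i).
Boundary conditions: a_0 = 1, a_3 = 0.
For each transient state i, a_i = sum_j P(i->j) * a_j:
  a_1 = 1/8*a_0 + 1/8*a_1 + 1/2*a_2 + 1/4*a_3
  a_2 = 1/2*a_0 + 1/8*a_1 + 1/8*a_2 + 1/4*a_3

Substituting a_0 = 1 and a_3 = 0, rearrange to (I - Q) a = r where r[i] = P(i -> 0):
  [7/8, -1/2] . (a_1, a_2) = 1/8
  [-1/8, 7/8] . (a_1, a_2) = 1/2

Solving yields:
  a_1 = 23/45
  a_2 = 29/45

Starting state is 1, so the absorption probability is a_1 = 23/45.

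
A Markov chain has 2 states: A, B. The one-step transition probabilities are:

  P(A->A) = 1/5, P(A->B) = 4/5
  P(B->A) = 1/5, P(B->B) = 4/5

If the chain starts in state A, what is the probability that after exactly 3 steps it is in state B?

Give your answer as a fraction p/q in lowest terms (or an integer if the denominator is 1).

Computing P^3 by repeated multiplication:
P^1 =
  A: [1/5, 4/5]
  B: [1/5, 4/5]
P^2 =
  A: [1/5, 4/5]
  B: [1/5, 4/5]
P^3 =
  A: [1/5, 4/5]
  B: [1/5, 4/5]

(P^3)[A -> B] = 4/5

Answer: 4/5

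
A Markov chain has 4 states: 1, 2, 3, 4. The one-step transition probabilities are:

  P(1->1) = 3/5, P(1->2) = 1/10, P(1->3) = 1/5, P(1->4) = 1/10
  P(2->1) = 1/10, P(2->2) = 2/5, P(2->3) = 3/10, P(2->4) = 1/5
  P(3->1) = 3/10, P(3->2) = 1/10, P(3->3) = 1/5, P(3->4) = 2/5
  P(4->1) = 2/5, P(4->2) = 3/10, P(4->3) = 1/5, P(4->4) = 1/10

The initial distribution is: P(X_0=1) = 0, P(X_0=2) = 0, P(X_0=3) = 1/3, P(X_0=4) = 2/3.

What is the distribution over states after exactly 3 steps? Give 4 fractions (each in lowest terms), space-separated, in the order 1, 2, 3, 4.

Answer: 587/1500 599/3000 221/1000 47/250

Derivation:
Propagating the distribution step by step (d_{t+1} = d_t * P):
d_0 = (1=0, 2=0, 3=1/3, 4=2/3)
  d_1[1] = 0*3/5 + 0*1/10 + 1/3*3/10 + 2/3*2/5 = 11/30
  d_1[2] = 0*1/10 + 0*2/5 + 1/3*1/10 + 2/3*3/10 = 7/30
  d_1[3] = 0*1/5 + 0*3/10 + 1/3*1/5 + 2/3*1/5 = 1/5
  d_1[4] = 0*1/10 + 0*1/5 + 1/3*2/5 + 2/3*1/10 = 1/5
d_1 = (1=11/30, 2=7/30, 3=1/5, 4=1/5)
  d_2[1] = 11/30*3/5 + 7/30*1/10 + 1/5*3/10 + 1/5*2/5 = 23/60
  d_2[2] = 11/30*1/10 + 7/30*2/5 + 1/5*1/10 + 1/5*3/10 = 21/100
  d_2[3] = 11/30*1/5 + 7/30*3/10 + 1/5*1/5 + 1/5*1/5 = 67/300
  d_2[4] = 11/30*1/10 + 7/30*1/5 + 1/5*2/5 + 1/5*1/10 = 11/60
d_2 = (1=23/60, 2=21/100, 3=67/300, 4=11/60)
  d_3[1] = 23/60*3/5 + 21/100*1/10 + 67/300*3/10 + 11/60*2/5 = 587/1500
  d_3[2] = 23/60*1/10 + 21/100*2/5 + 67/300*1/10 + 11/60*3/10 = 599/3000
  d_3[3] = 23/60*1/5 + 21/100*3/10 + 67/300*1/5 + 11/60*1/5 = 221/1000
  d_3[4] = 23/60*1/10 + 21/100*1/5 + 67/300*2/5 + 11/60*1/10 = 47/250
d_3 = (1=587/1500, 2=599/3000, 3=221/1000, 4=47/250)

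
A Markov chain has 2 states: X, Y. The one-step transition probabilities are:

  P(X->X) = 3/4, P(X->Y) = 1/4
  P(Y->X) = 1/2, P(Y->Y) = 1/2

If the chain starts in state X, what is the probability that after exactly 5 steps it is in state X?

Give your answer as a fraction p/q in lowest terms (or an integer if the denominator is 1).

Answer: 683/1024

Derivation:
Computing P^5 by repeated multiplication:
P^1 =
  X: [3/4, 1/4]
  Y: [1/2, 1/2]
P^2 =
  X: [11/16, 5/16]
  Y: [5/8, 3/8]
P^3 =
  X: [43/64, 21/64]
  Y: [21/32, 11/32]
P^4 =
  X: [171/256, 85/256]
  Y: [85/128, 43/128]
P^5 =
  X: [683/1024, 341/1024]
  Y: [341/512, 171/512]

(P^5)[X -> X] = 683/1024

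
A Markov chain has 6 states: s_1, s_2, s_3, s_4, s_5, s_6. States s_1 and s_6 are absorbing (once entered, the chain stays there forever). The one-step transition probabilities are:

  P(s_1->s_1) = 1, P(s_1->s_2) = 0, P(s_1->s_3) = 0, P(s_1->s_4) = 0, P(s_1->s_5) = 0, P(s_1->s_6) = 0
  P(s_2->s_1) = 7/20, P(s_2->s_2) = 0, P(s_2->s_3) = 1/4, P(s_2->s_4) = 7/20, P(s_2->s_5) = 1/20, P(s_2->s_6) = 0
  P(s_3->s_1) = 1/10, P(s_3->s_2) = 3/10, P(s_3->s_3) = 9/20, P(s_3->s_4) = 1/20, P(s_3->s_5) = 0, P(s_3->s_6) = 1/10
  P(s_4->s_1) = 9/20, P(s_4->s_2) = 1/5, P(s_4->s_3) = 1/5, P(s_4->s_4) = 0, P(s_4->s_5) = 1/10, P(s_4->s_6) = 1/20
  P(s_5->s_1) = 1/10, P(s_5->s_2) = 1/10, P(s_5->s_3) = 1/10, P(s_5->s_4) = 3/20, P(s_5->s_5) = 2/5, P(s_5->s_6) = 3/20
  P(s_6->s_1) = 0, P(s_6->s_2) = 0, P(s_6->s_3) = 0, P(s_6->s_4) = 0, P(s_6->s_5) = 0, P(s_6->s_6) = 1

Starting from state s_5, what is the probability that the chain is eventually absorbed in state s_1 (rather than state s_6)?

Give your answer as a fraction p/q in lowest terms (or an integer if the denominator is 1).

Answer: 883/1388

Derivation:
Let a_i = P(absorbed in s_1 | start in state i).
Boundary conditions: a_s_1 = 1, a_s_6 = 0.
For each transient state i, a_i = sum_j P(i->j) * a_j:
  a_s_2 = 7/20*a_s_1 + 0*a_s_2 + 1/4*a_s_3 + 7/20*a_s_4 + 1/20*a_s_5 + 0*a_s_6
  a_s_3 = 1/10*a_s_1 + 3/10*a_s_2 + 9/20*a_s_3 + 1/20*a_s_4 + 0*a_s_5 + 1/10*a_s_6
  a_s_4 = 9/20*a_s_1 + 1/5*a_s_2 + 1/5*a_s_3 + 0*a_s_4 + 1/10*a_s_5 + 1/20*a_s_6
  a_s_5 = 1/10*a_s_1 + 1/10*a_s_2 + 1/10*a_s_3 + 3/20*a_s_4 + 2/5*a_s_5 + 3/20*a_s_6

Substituting a_s_1 = 1 and a_s_6 = 0, rearrange to (I - Q) a = r where r[i] = P(i -> s_1):
  [1, -1/4, -7/20, -1/20] . (a_s_2, a_s_3, a_s_4, a_s_5) = 7/20
  [-3/10, 11/20, -1/20, 0] . (a_s_2, a_s_3, a_s_4, a_s_5) = 1/10
  [-1/5, -1/5, 1, -1/10] . (a_s_2, a_s_3, a_s_4, a_s_5) = 9/20
  [-1/10, -1/10, -3/20, 3/5] . (a_s_2, a_s_3, a_s_4, a_s_5) = 1/10

Solving yields:
  a_s_2 = 30757/36088
  a_s_3 = 3257/4511
  a_s_4 = 14949/18044
  a_s_5 = 883/1388

Starting state is s_5, so the absorption probability is a_s_5 = 883/1388.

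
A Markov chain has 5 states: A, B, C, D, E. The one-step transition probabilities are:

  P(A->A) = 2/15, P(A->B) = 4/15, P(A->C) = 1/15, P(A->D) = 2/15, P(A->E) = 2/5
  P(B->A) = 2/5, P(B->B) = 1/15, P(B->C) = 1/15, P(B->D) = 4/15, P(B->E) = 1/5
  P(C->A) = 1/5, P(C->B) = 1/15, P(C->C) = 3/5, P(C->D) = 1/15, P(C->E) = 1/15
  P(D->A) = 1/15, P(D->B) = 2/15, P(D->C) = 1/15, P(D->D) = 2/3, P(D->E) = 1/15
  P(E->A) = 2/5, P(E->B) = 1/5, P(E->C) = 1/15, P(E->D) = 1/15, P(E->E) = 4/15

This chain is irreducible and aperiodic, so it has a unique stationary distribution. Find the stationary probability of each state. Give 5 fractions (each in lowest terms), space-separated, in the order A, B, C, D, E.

Answer: 643/2933 2288/14665 1/7 4124/14665 2943/14665

Derivation:
The stationary distribution satisfies pi = pi * P, i.e.:
  pi_A = 2/15*pi_A + 2/5*pi_B + 1/5*pi_C + 1/15*pi_D + 2/5*pi_E
  pi_B = 4/15*pi_A + 1/15*pi_B + 1/15*pi_C + 2/15*pi_D + 1/5*pi_E
  pi_C = 1/15*pi_A + 1/15*pi_B + 3/5*pi_C + 1/15*pi_D + 1/15*pi_E
  pi_D = 2/15*pi_A + 4/15*pi_B + 1/15*pi_C + 2/3*pi_D + 1/15*pi_E
  pi_E = 2/5*pi_A + 1/5*pi_B + 1/15*pi_C + 1/15*pi_D + 4/15*pi_E
with normalization: pi_A + pi_B + pi_C + pi_D + pi_E = 1.

Using the first 4 balance equations plus normalization, the linear system A*pi = b is:
  [-13/15, 2/5, 1/5, 1/15, 2/5] . pi = 0
  [4/15, -14/15, 1/15, 2/15, 1/5] . pi = 0
  [1/15, 1/15, -2/5, 1/15, 1/15] . pi = 0
  [2/15, 4/15, 1/15, -1/3, 1/15] . pi = 0
  [1, 1, 1, 1, 1] . pi = 1

Solving yields:
  pi_A = 643/2933
  pi_B = 2288/14665
  pi_C = 1/7
  pi_D = 4124/14665
  pi_E = 2943/14665

Verification (pi * P):
  643/2933*2/15 + 2288/14665*2/5 + 1/7*1/5 + 4124/14665*1/15 + 2943/14665*2/5 = 643/2933 = pi_A  (ok)
  643/2933*4/15 + 2288/14665*1/15 + 1/7*1/15 + 4124/14665*2/15 + 2943/14665*1/5 = 2288/14665 = pi_B  (ok)
  643/2933*1/15 + 2288/14665*1/15 + 1/7*3/5 + 4124/14665*1/15 + 2943/14665*1/15 = 1/7 = pi_C  (ok)
  643/2933*2/15 + 2288/14665*4/15 + 1/7*1/15 + 4124/14665*2/3 + 2943/14665*1/15 = 4124/14665 = pi_D  (ok)
  643/2933*2/5 + 2288/14665*1/5 + 1/7*1/15 + 4124/14665*1/15 + 2943/14665*4/15 = 2943/14665 = pi_E  (ok)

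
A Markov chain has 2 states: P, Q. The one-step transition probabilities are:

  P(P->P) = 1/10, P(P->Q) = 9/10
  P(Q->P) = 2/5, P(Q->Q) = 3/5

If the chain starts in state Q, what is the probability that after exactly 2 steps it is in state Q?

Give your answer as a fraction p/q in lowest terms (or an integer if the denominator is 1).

Computing P^2 by repeated multiplication:
P^1 =
  P: [1/10, 9/10]
  Q: [2/5, 3/5]
P^2 =
  P: [37/100, 63/100]
  Q: [7/25, 18/25]

(P^2)[Q -> Q] = 18/25

Answer: 18/25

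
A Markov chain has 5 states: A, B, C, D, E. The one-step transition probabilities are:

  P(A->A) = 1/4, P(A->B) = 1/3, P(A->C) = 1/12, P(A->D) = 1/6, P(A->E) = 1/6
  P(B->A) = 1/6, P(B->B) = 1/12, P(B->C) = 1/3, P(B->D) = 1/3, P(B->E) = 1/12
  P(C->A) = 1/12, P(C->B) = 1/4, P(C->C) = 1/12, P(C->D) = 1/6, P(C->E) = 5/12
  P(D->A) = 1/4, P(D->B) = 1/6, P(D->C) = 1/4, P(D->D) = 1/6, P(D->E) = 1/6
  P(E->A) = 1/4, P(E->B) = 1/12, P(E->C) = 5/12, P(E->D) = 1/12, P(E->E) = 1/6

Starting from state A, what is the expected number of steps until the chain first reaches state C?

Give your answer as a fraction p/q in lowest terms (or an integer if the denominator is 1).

Let h_i = expected steps to first reach C from state i.
Boundary: h_C = 0.
First-step equations for the other states:
  h_A = 1 + 1/4*h_A + 1/3*h_B + 1/12*h_C + 1/6*h_D + 1/6*h_E
  h_B = 1 + 1/6*h_A + 1/12*h_B + 1/3*h_C + 1/3*h_D + 1/12*h_E
  h_D = 1 + 1/4*h_A + 1/6*h_B + 1/4*h_C + 1/6*h_D + 1/6*h_E
  h_E = 1 + 1/4*h_A + 1/12*h_B + 5/12*h_C + 1/12*h_D + 1/6*h_E

Substituting h_C = 0 and rearranging gives the linear system (I - Q) h = 1:
  [3/4, -1/3, -1/6, -1/6] . (h_A, h_B, h_D, h_E) = 1
  [-1/6, 11/12, -1/3, -1/12] . (h_A, h_B, h_D, h_E) = 1
  [-1/4, -1/6, 5/6, -1/6] . (h_A, h_B, h_D, h_E) = 1
  [-1/4, -1/12, -1/12, 5/6] . (h_A, h_B, h_D, h_E) = 1

Solving yields:
  h_A = 13044/2837
  h_B = 10440/2837
  h_D = 11304/2837
  h_E = 9492/2837

Starting state is A, so the expected hitting time is h_A = 13044/2837.

Answer: 13044/2837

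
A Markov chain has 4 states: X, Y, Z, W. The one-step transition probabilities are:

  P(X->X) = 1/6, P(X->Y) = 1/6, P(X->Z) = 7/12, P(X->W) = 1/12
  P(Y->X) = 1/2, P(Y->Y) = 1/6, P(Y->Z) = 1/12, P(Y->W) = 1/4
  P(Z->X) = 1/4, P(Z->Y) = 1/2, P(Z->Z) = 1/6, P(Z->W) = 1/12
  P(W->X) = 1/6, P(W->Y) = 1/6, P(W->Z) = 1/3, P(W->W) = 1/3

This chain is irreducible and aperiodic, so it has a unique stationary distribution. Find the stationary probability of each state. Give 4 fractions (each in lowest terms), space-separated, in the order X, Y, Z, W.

The stationary distribution satisfies pi = pi * P, i.e.:
  pi_X = 1/6*pi_X + 1/2*pi_Y + 1/4*pi_Z + 1/6*pi_W
  pi_Y = 1/6*pi_X + 1/6*pi_Y + 1/2*pi_Z + 1/6*pi_W
  pi_Z = 7/12*pi_X + 1/12*pi_Y + 1/6*pi_Z + 1/3*pi_W
  pi_W = 1/12*pi_X + 1/4*pi_Y + 1/12*pi_Z + 1/3*pi_W
with normalization: pi_X + pi_Y + pi_Z + pi_W = 1.

Using the first 3 balance equations plus normalization, the linear system A*pi = b is:
  [-5/6, 1/2, 1/4, 1/6] . pi = 0
  [1/6, -5/6, 1/2, 1/6] . pi = 0
  [7/12, 1/12, -5/6, 1/3] . pi = 0
  [1, 1, 1, 1] . pi = 1

Solving yields:
  pi_X = 289/1038
  pi_Y = 91/346
  pi_Z = 50/173
  pi_W = 88/519

Verification (pi * P):
  289/1038*1/6 + 91/346*1/2 + 50/173*1/4 + 88/519*1/6 = 289/1038 = pi_X  (ok)
  289/1038*1/6 + 91/346*1/6 + 50/173*1/2 + 88/519*1/6 = 91/346 = pi_Y  (ok)
  289/1038*7/12 + 91/346*1/12 + 50/173*1/6 + 88/519*1/3 = 50/173 = pi_Z  (ok)
  289/1038*1/12 + 91/346*1/4 + 50/173*1/12 + 88/519*1/3 = 88/519 = pi_W  (ok)

Answer: 289/1038 91/346 50/173 88/519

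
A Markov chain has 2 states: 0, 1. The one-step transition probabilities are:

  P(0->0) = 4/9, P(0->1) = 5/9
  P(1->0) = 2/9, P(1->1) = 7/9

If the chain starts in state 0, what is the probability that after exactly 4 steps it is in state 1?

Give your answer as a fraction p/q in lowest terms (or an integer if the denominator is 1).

Computing P^4 by repeated multiplication:
P^1 =
  0: [4/9, 5/9]
  1: [2/9, 7/9]
P^2 =
  0: [26/81, 55/81]
  1: [22/81, 59/81]
P^3 =
  0: [214/729, 515/729]
  1: [206/729, 523/729]
P^4 =
  0: [1886/6561, 4675/6561]
  1: [1870/6561, 4691/6561]

(P^4)[0 -> 1] = 4675/6561

Answer: 4675/6561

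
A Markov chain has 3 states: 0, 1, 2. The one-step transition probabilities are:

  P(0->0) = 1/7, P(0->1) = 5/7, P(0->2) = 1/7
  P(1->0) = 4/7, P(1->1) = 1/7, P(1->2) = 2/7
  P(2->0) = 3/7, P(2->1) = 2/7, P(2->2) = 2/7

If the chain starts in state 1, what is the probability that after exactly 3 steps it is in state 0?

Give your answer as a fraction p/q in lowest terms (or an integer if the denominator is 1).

Computing P^3 by repeated multiplication:
P^1 =
  0: [1/7, 5/7, 1/7]
  1: [4/7, 1/7, 2/7]
  2: [3/7, 2/7, 2/7]
P^2 =
  0: [24/49, 12/49, 13/49]
  1: [2/7, 25/49, 10/49]
  2: [17/49, 3/7, 11/49]
P^3 =
  0: [111/343, 158/343, 74/343]
  1: [144/343, 115/343, 12/49]
  2: [134/343, 128/343, 81/343]

(P^3)[1 -> 0] = 144/343

Answer: 144/343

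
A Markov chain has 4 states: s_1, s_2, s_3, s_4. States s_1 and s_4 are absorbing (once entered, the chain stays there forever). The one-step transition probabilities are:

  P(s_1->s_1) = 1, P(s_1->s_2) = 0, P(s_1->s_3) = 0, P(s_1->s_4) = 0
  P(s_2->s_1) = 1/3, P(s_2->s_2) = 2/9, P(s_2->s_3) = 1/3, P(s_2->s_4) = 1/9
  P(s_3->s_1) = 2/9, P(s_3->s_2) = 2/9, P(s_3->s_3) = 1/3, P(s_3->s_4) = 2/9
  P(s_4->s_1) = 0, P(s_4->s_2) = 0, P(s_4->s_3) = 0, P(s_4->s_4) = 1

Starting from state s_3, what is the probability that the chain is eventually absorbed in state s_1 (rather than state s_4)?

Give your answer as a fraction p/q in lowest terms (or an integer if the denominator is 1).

Let a_i = P(absorbed in s_1 | start in state i).
Boundary conditions: a_s_1 = 1, a_s_4 = 0.
For each transient state i, a_i = sum_j P(i->j) * a_j:
  a_s_2 = 1/3*a_s_1 + 2/9*a_s_2 + 1/3*a_s_3 + 1/9*a_s_4
  a_s_3 = 2/9*a_s_1 + 2/9*a_s_2 + 1/3*a_s_3 + 2/9*a_s_4

Substituting a_s_1 = 1 and a_s_4 = 0, rearrange to (I - Q) a = r where r[i] = P(i -> s_1):
  [7/9, -1/3] . (a_s_2, a_s_3) = 1/3
  [-2/9, 2/3] . (a_s_2, a_s_3) = 2/9

Solving yields:
  a_s_2 = 2/3
  a_s_3 = 5/9

Starting state is s_3, so the absorption probability is a_s_3 = 5/9.

Answer: 5/9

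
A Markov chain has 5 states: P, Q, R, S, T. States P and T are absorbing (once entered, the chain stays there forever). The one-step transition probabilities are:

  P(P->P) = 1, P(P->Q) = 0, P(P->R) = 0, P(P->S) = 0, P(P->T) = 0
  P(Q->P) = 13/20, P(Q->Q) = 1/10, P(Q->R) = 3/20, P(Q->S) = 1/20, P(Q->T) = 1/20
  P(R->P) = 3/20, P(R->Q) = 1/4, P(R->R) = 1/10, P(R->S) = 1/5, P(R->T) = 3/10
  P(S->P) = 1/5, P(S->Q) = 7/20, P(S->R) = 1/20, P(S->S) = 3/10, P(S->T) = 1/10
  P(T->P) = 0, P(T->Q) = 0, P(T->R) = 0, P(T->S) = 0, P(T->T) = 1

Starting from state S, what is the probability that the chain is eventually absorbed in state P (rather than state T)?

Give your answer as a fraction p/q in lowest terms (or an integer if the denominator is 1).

Let a_i = P(absorbed in P | start in state i).
Boundary conditions: a_P = 1, a_T = 0.
For each transient state i, a_i = sum_j P(i->j) * a_j:
  a_Q = 13/20*a_P + 1/10*a_Q + 3/20*a_R + 1/20*a_S + 1/20*a_T
  a_R = 3/20*a_P + 1/4*a_Q + 1/10*a_R + 1/5*a_S + 3/10*a_T
  a_S = 1/5*a_P + 7/20*a_Q + 1/20*a_R + 3/10*a_S + 1/10*a_T

Substituting a_P = 1 and a_T = 0, rearrange to (I - Q) a = r where r[i] = P(i -> P):
  [9/10, -3/20, -1/20] . (a_Q, a_R, a_S) = 13/20
  [-1/4, 9/10, -1/5] . (a_Q, a_R, a_S) = 3/20
  [-7/20, -1/20, 7/10] . (a_Q, a_R, a_S) = 1/5

Solving yields:
  a_Q = 3473/4039
  a_R = 331/577
  a_S = 3056/4039

Starting state is S, so the absorption probability is a_S = 3056/4039.

Answer: 3056/4039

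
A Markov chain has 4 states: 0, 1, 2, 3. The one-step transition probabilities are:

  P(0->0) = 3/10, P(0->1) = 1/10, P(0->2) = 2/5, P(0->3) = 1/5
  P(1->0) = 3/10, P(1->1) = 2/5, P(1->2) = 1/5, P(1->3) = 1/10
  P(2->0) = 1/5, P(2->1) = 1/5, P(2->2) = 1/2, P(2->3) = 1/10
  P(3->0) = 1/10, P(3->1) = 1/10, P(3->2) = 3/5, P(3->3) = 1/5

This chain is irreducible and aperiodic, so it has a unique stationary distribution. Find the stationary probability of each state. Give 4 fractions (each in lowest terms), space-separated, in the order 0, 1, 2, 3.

Answer: 17/74 68/333 143/333 91/666

Derivation:
The stationary distribution satisfies pi = pi * P, i.e.:
  pi_0 = 3/10*pi_0 + 3/10*pi_1 + 1/5*pi_2 + 1/10*pi_3
  pi_1 = 1/10*pi_0 + 2/5*pi_1 + 1/5*pi_2 + 1/10*pi_3
  pi_2 = 2/5*pi_0 + 1/5*pi_1 + 1/2*pi_2 + 3/5*pi_3
  pi_3 = 1/5*pi_0 + 1/10*pi_1 + 1/10*pi_2 + 1/5*pi_3
with normalization: pi_0 + pi_1 + pi_2 + pi_3 = 1.

Using the first 3 balance equations plus normalization, the linear system A*pi = b is:
  [-7/10, 3/10, 1/5, 1/10] . pi = 0
  [1/10, -3/5, 1/5, 1/10] . pi = 0
  [2/5, 1/5, -1/2, 3/5] . pi = 0
  [1, 1, 1, 1] . pi = 1

Solving yields:
  pi_0 = 17/74
  pi_1 = 68/333
  pi_2 = 143/333
  pi_3 = 91/666

Verification (pi * P):
  17/74*3/10 + 68/333*3/10 + 143/333*1/5 + 91/666*1/10 = 17/74 = pi_0  (ok)
  17/74*1/10 + 68/333*2/5 + 143/333*1/5 + 91/666*1/10 = 68/333 = pi_1  (ok)
  17/74*2/5 + 68/333*1/5 + 143/333*1/2 + 91/666*3/5 = 143/333 = pi_2  (ok)
  17/74*1/5 + 68/333*1/10 + 143/333*1/10 + 91/666*1/5 = 91/666 = pi_3  (ok)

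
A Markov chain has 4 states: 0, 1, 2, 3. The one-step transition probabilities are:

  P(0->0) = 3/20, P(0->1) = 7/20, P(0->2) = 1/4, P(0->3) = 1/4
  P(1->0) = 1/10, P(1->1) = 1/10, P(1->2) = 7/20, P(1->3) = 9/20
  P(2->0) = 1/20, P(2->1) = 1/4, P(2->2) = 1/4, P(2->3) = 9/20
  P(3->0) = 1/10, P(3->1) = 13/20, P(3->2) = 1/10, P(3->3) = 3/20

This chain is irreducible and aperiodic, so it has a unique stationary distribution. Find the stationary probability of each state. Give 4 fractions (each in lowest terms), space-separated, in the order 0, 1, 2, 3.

Answer: 1007/10836 1847/5418 2539/10836 899/2709

Derivation:
The stationary distribution satisfies pi = pi * P, i.e.:
  pi_0 = 3/20*pi_0 + 1/10*pi_1 + 1/20*pi_2 + 1/10*pi_3
  pi_1 = 7/20*pi_0 + 1/10*pi_1 + 1/4*pi_2 + 13/20*pi_3
  pi_2 = 1/4*pi_0 + 7/20*pi_1 + 1/4*pi_2 + 1/10*pi_3
  pi_3 = 1/4*pi_0 + 9/20*pi_1 + 9/20*pi_2 + 3/20*pi_3
with normalization: pi_0 + pi_1 + pi_2 + pi_3 = 1.

Using the first 3 balance equations plus normalization, the linear system A*pi = b is:
  [-17/20, 1/10, 1/20, 1/10] . pi = 0
  [7/20, -9/10, 1/4, 13/20] . pi = 0
  [1/4, 7/20, -3/4, 1/10] . pi = 0
  [1, 1, 1, 1] . pi = 1

Solving yields:
  pi_0 = 1007/10836
  pi_1 = 1847/5418
  pi_2 = 2539/10836
  pi_3 = 899/2709

Verification (pi * P):
  1007/10836*3/20 + 1847/5418*1/10 + 2539/10836*1/20 + 899/2709*1/10 = 1007/10836 = pi_0  (ok)
  1007/10836*7/20 + 1847/5418*1/10 + 2539/10836*1/4 + 899/2709*13/20 = 1847/5418 = pi_1  (ok)
  1007/10836*1/4 + 1847/5418*7/20 + 2539/10836*1/4 + 899/2709*1/10 = 2539/10836 = pi_2  (ok)
  1007/10836*1/4 + 1847/5418*9/20 + 2539/10836*9/20 + 899/2709*3/20 = 899/2709 = pi_3  (ok)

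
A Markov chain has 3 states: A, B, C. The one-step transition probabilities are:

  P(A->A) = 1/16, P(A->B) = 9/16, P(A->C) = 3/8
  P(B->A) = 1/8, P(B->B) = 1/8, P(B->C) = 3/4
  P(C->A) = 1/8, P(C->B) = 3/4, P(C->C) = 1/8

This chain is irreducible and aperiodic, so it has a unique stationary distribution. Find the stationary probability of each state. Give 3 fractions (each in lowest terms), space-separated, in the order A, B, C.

Answer: 2/17 99/221 96/221

Derivation:
The stationary distribution satisfies pi = pi * P, i.e.:
  pi_A = 1/16*pi_A + 1/8*pi_B + 1/8*pi_C
  pi_B = 9/16*pi_A + 1/8*pi_B + 3/4*pi_C
  pi_C = 3/8*pi_A + 3/4*pi_B + 1/8*pi_C
with normalization: pi_A + pi_B + pi_C = 1.

Using the first 2 balance equations plus normalization, the linear system A*pi = b is:
  [-15/16, 1/8, 1/8] . pi = 0
  [9/16, -7/8, 3/4] . pi = 0
  [1, 1, 1] . pi = 1

Solving yields:
  pi_A = 2/17
  pi_B = 99/221
  pi_C = 96/221

Verification (pi * P):
  2/17*1/16 + 99/221*1/8 + 96/221*1/8 = 2/17 = pi_A  (ok)
  2/17*9/16 + 99/221*1/8 + 96/221*3/4 = 99/221 = pi_B  (ok)
  2/17*3/8 + 99/221*3/4 + 96/221*1/8 = 96/221 = pi_C  (ok)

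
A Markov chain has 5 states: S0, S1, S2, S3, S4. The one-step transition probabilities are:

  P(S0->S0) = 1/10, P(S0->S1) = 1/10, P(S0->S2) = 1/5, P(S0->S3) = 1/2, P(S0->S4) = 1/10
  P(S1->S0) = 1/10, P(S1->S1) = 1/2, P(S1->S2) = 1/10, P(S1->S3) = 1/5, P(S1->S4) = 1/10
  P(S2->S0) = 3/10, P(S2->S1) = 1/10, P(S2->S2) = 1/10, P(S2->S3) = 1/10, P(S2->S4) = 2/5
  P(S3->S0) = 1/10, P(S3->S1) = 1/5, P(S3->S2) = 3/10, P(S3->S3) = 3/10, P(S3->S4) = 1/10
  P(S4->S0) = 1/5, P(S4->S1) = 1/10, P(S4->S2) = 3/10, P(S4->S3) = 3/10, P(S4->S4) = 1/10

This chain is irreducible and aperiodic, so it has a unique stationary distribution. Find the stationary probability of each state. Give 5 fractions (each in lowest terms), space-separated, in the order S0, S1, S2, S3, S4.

The stationary distribution satisfies pi = pi * P, i.e.:
  pi_S0 = 1/10*pi_S0 + 1/10*pi_S1 + 3/10*pi_S2 + 1/10*pi_S3 + 1/5*pi_S4
  pi_S1 = 1/10*pi_S0 + 1/2*pi_S1 + 1/10*pi_S2 + 1/5*pi_S3 + 1/10*pi_S4
  pi_S2 = 1/5*pi_S0 + 1/10*pi_S1 + 1/10*pi_S2 + 3/10*pi_S3 + 3/10*pi_S4
  pi_S3 = 1/2*pi_S0 + 1/5*pi_S1 + 1/10*pi_S2 + 3/10*pi_S3 + 3/10*pi_S4
  pi_S4 = 1/10*pi_S0 + 1/10*pi_S1 + 2/5*pi_S2 + 1/10*pi_S3 + 1/10*pi_S4
with normalization: pi_S0 + pi_S1 + pi_S2 + pi_S3 + pi_S4 = 1.

Using the first 4 balance equations plus normalization, the linear system A*pi = b is:
  [-9/10, 1/10, 3/10, 1/10, 1/5] . pi = 0
  [1/10, -1/2, 1/10, 1/5, 1/10] . pi = 0
  [1/5, 1/10, -9/10, 3/10, 3/10] . pi = 0
  [1/2, 1/5, 1/10, -7/10, 3/10] . pi = 0
  [1, 1, 1, 1, 1] . pi = 1

Solving yields:
  pi_S0 = 1291/8255
  pi_S1 = 1747/8255
  pi_S2 = 333/1651
  pi_S3 = 2227/8255
  pi_S4 = 265/1651

Verification (pi * P):
  1291/8255*1/10 + 1747/8255*1/10 + 333/1651*3/10 + 2227/8255*1/10 + 265/1651*1/5 = 1291/8255 = pi_S0  (ok)
  1291/8255*1/10 + 1747/8255*1/2 + 333/1651*1/10 + 2227/8255*1/5 + 265/1651*1/10 = 1747/8255 = pi_S1  (ok)
  1291/8255*1/5 + 1747/8255*1/10 + 333/1651*1/10 + 2227/8255*3/10 + 265/1651*3/10 = 333/1651 = pi_S2  (ok)
  1291/8255*1/2 + 1747/8255*1/5 + 333/1651*1/10 + 2227/8255*3/10 + 265/1651*3/10 = 2227/8255 = pi_S3  (ok)
  1291/8255*1/10 + 1747/8255*1/10 + 333/1651*2/5 + 2227/8255*1/10 + 265/1651*1/10 = 265/1651 = pi_S4  (ok)

Answer: 1291/8255 1747/8255 333/1651 2227/8255 265/1651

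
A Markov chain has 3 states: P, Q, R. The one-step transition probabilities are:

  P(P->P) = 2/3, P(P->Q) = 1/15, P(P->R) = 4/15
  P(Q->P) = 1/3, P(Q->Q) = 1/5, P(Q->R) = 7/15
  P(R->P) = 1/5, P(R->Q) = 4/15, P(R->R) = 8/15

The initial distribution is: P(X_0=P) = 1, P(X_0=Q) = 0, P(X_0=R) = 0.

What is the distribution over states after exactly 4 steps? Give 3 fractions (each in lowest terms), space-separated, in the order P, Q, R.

Answer: 7343/16875 8324/50625 20272/50625

Derivation:
Propagating the distribution step by step (d_{t+1} = d_t * P):
d_0 = (P=1, Q=0, R=0)
  d_1[P] = 1*2/3 + 0*1/3 + 0*1/5 = 2/3
  d_1[Q] = 1*1/15 + 0*1/5 + 0*4/15 = 1/15
  d_1[R] = 1*4/15 + 0*7/15 + 0*8/15 = 4/15
d_1 = (P=2/3, Q=1/15, R=4/15)
  d_2[P] = 2/3*2/3 + 1/15*1/3 + 4/15*1/5 = 13/25
  d_2[Q] = 2/3*1/15 + 1/15*1/5 + 4/15*4/15 = 29/225
  d_2[R] = 2/3*4/15 + 1/15*7/15 + 4/15*8/15 = 79/225
d_2 = (P=13/25, Q=29/225, R=79/225)
  d_3[P] = 13/25*2/3 + 29/225*1/3 + 79/225*1/5 = 1552/3375
  d_3[Q] = 13/25*1/15 + 29/225*1/5 + 79/225*4/15 = 104/675
  d_3[R] = 13/25*4/15 + 29/225*7/15 + 79/225*8/15 = 1303/3375
d_3 = (P=1552/3375, Q=104/675, R=1303/3375)
  d_4[P] = 1552/3375*2/3 + 104/675*1/3 + 1303/3375*1/5 = 7343/16875
  d_4[Q] = 1552/3375*1/15 + 104/675*1/5 + 1303/3375*4/15 = 8324/50625
  d_4[R] = 1552/3375*4/15 + 104/675*7/15 + 1303/3375*8/15 = 20272/50625
d_4 = (P=7343/16875, Q=8324/50625, R=20272/50625)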